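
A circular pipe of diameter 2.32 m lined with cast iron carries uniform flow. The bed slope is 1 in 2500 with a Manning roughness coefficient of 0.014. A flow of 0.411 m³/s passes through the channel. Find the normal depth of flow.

y_n = 0.49 m

Manning's equation rearranged: A R^(2/3) = nQ / (1·√S) = 0.014 × 0.411 / (√0.0004) = 0.2877.
At y = 0.543 m: A R^(2/3) = 0.3532 — over.
At y = 0.401 m: A R^(2/3) = 0.1913 — short.
At y = 0.49 m: A R^(2/3) = 0.2874 — ≈ 0.2877.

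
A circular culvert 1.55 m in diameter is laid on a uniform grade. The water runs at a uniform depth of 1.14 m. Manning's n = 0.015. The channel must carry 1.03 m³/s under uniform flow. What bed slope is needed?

S = 0.000299

For a circular section of diameter D = 1.55 m at depth y = 1.14 m, the central angle is θ = 2 arccos(1 − 2y/D) = 4.122 rad. Then A = (D²/8)(θ − sin θ) = 1.488 m² and P = Dθ/2 = 3.195 m.
Hydraulic radius R = A/P = 1.488/3.195 = 0.4656 m.
From Manning's equation, S = [nQ / (1 A R^(2/3))]² = [0.015 × 1.03 / (1 × 1.488 × 0.4656^(2/3))]² = 0.000299.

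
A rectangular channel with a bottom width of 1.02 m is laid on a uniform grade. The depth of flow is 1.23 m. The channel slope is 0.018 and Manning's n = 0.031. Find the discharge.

Q = 2.75 m³/s

Flow area A = b·y = 1.02 × 1.23 = 1.255 m². Wetted perimeter P = b + 2y = 1.02 + 2×1.23 = 3.48 m.
Hydraulic radius R = A/P = 1.255/3.48 = 0.3605 m.
Manning's equation: Q = (1/n) A R^(2/3) S^(1/2) = (1/0.031) × 1.255 × 0.3605^(2/3) × 0.018^(1/2) = 2.75 m³/s.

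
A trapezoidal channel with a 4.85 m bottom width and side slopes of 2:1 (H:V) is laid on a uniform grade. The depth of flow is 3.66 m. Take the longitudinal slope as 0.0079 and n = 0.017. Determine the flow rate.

With bottom width b = 4.85 m and side slope z = 2: A = (b + zy)y = (4.85 + 2×3.66)×3.66 = 44.54 m²; P = b + 2y√(1+z²) = 4.85 + 2×3.66×2.236 = 21.22 m.
Hydraulic radius R = A/P = 44.54/21.22 = 2.099 m.
Manning's equation: Q = (1/n) A R^(2/3) S^(1/2) = (1/0.017) × 44.54 × 2.099^(2/3) × 0.0079^(1/2) = 382 m³/s.

Q = 382 m³/s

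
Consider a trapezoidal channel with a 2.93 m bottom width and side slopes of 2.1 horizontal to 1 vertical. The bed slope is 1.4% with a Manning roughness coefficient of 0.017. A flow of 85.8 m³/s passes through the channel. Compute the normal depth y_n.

y_n = 1.78 m

Manning's equation rearranged: A R^(2/3) = nQ / (1·√S) = 0.017 × 85.8 / (√0.014) = 12.33.
Try y = 1.96 m: A R^(2/3) = 15.13 — too large.
Try y = 1.42 m: A R^(2/3) = 7.711 — too small.
Try y = 1.78 m: A R^(2/3) = 12.33 — matches.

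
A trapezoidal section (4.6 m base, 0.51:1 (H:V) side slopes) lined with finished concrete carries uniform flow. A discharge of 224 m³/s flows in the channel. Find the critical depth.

At critical depth, Q² T / (g A³) = 1, i.e. A³/T = Q²/g = 224²/9.81 = 5115.
At y = 6.47 m: A³/T = 11920 — high.
At y = 5.12 m: A³/T = 5124 — close enough.

y_c = 5.12 m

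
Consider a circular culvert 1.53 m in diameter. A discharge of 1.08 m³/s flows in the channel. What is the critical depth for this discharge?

At critical depth, Q² T / (g A³) = 1, i.e. A³/T = Q²/g = 1.08²/9.81 = 0.1189.
Try y = 0.657 m: A³/T = 0.2837 — over.
Try y = 0.403 m: A³/T = 0.04295 — short.
Try y = 0.524 m: A³/T = 0.1188 — ≈ 0.1189.

y_c = 0.524 m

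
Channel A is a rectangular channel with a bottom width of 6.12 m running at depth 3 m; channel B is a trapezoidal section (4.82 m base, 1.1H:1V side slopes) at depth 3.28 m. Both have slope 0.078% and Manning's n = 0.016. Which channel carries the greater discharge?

channel B

Channel A: Flow area A = b·y = 6.12 × 3 = 18.36 m². Wetted perimeter P = b + 2y = 6.12 + 2×3 = 12.12 m. Hydraulic radius R = A/P = 18.36/12.12 = 1.515 m. Q_A = (1/0.016)·18.36·1.515^(2/3)·√0.00078 = 42.27 m³/s.
Channel B: With bottom width b = 4.82 m and side slope z = 1.1: A = (b + zy)y = (4.82 + 1.1×3.28)×3.28 = 27.64 m²; P = b + 2y√(1+z²) = 4.82 + 2×3.28×1.487 = 14.57 m. Hydraulic radius R = A/P = 27.64/14.57 = 1.897 m. Q_B = (1/0.016)·27.64·1.897^(2/3)·√0.00078 = 73.95 m³/s.
Q_A = 42.27 m³/s vs Q_B = 73.95 m³/s, so channel B carries more.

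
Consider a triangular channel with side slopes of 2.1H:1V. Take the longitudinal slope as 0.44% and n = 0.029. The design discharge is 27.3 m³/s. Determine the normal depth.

Manning's equation rearranged: A R^(2/3) = nQ / (1·√S) = 0.029 × 27.3 / (√0.0044) = 11.94.
Trying y = 2.73 m: A R^(2/3) = 17.99 — high.
Trying y = 1.7 m: A R^(2/3) = 5.087 — low.
Trying y = 2.34 m: A R^(2/3) = 11.93 — close enough.

y_n = 2.34 m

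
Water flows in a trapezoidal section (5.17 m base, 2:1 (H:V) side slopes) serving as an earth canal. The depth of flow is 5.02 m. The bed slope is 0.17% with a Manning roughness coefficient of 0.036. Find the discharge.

With bottom width b = 5.17 m and side slope z = 2: A = (b + zy)y = (5.17 + 2×5.02)×5.02 = 76.35 m²; P = b + 2y√(1+z²) = 5.17 + 2×5.02×2.236 = 27.62 m.
Hydraulic radius R = A/P = 76.35/27.62 = 2.764 m.
Manning's equation: Q = (1/n) A R^(2/3) S^(1/2) = (1/0.036) × 76.35 × 2.764^(2/3) × 0.0017^(1/2) = 172 m³/s.

Q = 172 m³/s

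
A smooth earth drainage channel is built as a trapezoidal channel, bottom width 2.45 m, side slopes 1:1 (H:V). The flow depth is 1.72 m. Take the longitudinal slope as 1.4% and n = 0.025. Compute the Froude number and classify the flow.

With bottom width b = 2.45 m and side slope z = 1: A = (b + zy)y = (2.45 + 1×1.72)×1.72 = 7.172 m²; P = b + 2y√(1+z²) = 2.45 + 2×1.72×1.414 = 7.315 m.
Hydraulic radius R = A/P = 7.172/7.315 = 0.9805 m.
V = (1/n) R^(2/3) √S = (1/0.025) × 0.9805^(2/3) × √0.014 = 4.671 m/s. Hydraulic depth D_h = A/T = 7.172/5.89 = 1.218 m.
Froude number Fr = V/√(g·D_h) = 4.671/√(9.81×1.218) = 1.35, which is greater than 1, so the flow is supercritical.

supercritical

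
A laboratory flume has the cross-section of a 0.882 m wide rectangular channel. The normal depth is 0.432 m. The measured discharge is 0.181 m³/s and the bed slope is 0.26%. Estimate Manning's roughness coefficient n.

n = 0.0389

Flow area A = b·y = 0.882 × 0.432 = 0.381 m². Wetted perimeter P = b + 2y = 0.882 + 2×0.432 = 1.746 m.
Hydraulic radius R = A/P = 0.381/1.746 = 0.2182 m.
Rearranging Manning's equation: n = (1/Q) A R^(2/3) S^(1/2) = (1/0.181) × 0.381 × 0.2182^(2/3) × √0.0026 = 0.0389.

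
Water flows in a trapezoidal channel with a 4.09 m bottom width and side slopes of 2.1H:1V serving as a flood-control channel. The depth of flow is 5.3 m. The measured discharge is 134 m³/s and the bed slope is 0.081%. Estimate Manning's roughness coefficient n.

With bottom width b = 4.09 m and side slope z = 2.1: A = (b + zy)y = (4.09 + 2.1×5.3)×5.3 = 80.67 m²; P = b + 2y√(1+z²) = 4.09 + 2×5.3×2.326 = 28.74 m.
Hydraulic radius R = A/P = 80.67/28.74 = 2.806 m.
Rearranging Manning's equation: n = (1/Q) A R^(2/3) S^(1/2) = (1/134) × 80.67 × 2.806^(2/3) × √0.00081 = 0.0341.

n = 0.0341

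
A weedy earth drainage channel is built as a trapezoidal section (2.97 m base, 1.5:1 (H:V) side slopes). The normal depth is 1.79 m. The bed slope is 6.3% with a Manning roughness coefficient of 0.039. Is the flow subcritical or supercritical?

With bottom width b = 2.97 m and side slope z = 1.5: A = (b + zy)y = (2.97 + 1.5×1.79)×1.79 = 10.12 m²; P = b + 2y√(1+z²) = 2.97 + 2×1.79×1.803 = 9.424 m.
Hydraulic radius R = A/P = 10.12/9.424 = 1.074 m.
V = (1/n) R^(2/3) √S = (1/0.039) × 1.074^(2/3) × √0.063 = 6.75 m/s. Hydraulic depth D_h = A/T = 10.12/8.34 = 1.214 m.
Froude number Fr = V/√(g·D_h) = 6.75/√(9.81×1.214) = 1.96, which is greater than 1, so the flow is supercritical.

supercritical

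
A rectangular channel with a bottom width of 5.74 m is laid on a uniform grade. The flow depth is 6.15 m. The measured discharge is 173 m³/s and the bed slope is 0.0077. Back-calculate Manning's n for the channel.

n = 0.028

Flow area A = b·y = 5.74 × 6.15 = 35.3 m². Wetted perimeter P = b + 2y = 5.74 + 2×6.15 = 18.04 m.
Hydraulic radius R = A/P = 35.3/18.04 = 1.957 m.
Rearranging Manning's equation: n = (1/Q) A R^(2/3) S^(1/2) = (1/173) × 35.3 × 1.957^(2/3) × √0.0077 = 0.028.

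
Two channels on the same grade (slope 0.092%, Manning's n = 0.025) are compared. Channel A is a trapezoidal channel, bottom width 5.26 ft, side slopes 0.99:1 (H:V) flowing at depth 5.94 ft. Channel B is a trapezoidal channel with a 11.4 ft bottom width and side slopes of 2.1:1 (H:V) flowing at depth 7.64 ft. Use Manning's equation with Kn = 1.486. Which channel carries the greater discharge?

Channel A: With bottom width b = 5.26 ft and side slope z = 0.99: A = (b + zy)y = (5.26 + 0.99×5.94)×5.94 = 66.18 ft²; P = b + 2y√(1+z²) = 5.26 + 2×5.94×1.407 = 21.98 ft. Hydraulic radius R = A/P = 66.18/21.98 = 3.011 ft. Q_A = (1.486/0.025)·66.18·3.011^(2/3)·√0.00092 = 248.8 ft³/s.
Channel B: With bottom width b = 11.4 ft and side slope z = 2.1: A = (b + zy)y = (11.4 + 2.1×7.64)×7.64 = 209.7 ft²; P = b + 2y√(1+z²) = 11.4 + 2×7.64×2.326 = 46.94 ft. Hydraulic radius R = A/P = 209.7/46.94 = 4.467 ft. Q_B = (1.486/0.025)·209.7·4.467^(2/3)·√0.00092 = 1025 ft³/s.
Q_A = 248.8 ft³/s vs Q_B = 1025 ft³/s, so channel B carries more.

channel B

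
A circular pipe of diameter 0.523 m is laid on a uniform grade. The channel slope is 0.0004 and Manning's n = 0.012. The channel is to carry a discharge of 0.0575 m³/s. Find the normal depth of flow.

y_n = 0.299 m

Manning's equation rearranged: A R^(2/3) = nQ / (1·√S) = 0.012 × 0.0575 / (√0.0004) = 0.0345.
Trying y = 0.215 m: A R^(2/3) = 0.0196 — too small.
Trying y = 0.299 m: A R^(2/3) = 0.03449 — ≈ 0.0345.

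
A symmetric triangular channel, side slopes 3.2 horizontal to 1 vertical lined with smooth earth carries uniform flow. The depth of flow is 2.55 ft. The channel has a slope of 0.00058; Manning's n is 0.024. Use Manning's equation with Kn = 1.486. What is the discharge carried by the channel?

Q = 35.4 ft³/s

For a triangular section with side slope z = 3.2: A = zy² = 3.2×2.55² = 20.81 ft²; P = 2y√(1+z²) = 2×2.55×3.353 = 17.1 ft.
Hydraulic radius R = A/P = 20.81/17.1 = 1.217 ft.
Manning's equation: Q = (1.486/n) A R^(2/3) S^(1/2) = (1.486/0.024) × 20.81 × 1.217^(2/3) × 0.00058^(1/2) = 35.4 ft³/s.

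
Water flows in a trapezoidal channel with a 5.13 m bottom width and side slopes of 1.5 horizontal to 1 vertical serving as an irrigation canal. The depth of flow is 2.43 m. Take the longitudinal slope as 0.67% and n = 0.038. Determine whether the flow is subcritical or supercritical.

subcritical

With bottom width b = 5.13 m and side slope z = 1.5: A = (b + zy)y = (5.13 + 1.5×2.43)×2.43 = 21.32 m²; P = b + 2y√(1+z²) = 5.13 + 2×2.43×1.803 = 13.89 m.
Hydraulic radius R = A/P = 21.32/13.89 = 1.535 m.
V = (1/n) R^(2/3) √S = (1/0.038) × 1.535^(2/3) × √0.0067 = 2.866 m/s. Hydraulic depth D_h = A/T = 21.32/12.42 = 1.717 m.
Froude number Fr = V/√(g·D_h) = 2.866/√(9.81×1.717) = 0.698, which is less than 1, so the flow is subcritical.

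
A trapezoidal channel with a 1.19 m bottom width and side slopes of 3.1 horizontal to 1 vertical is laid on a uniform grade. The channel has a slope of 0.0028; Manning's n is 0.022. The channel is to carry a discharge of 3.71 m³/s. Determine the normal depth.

y_n = 0.757 m

Manning's equation rearranged: A R^(2/3) = nQ / (1·√S) = 0.022 × 3.71 / (√0.0028) = 1.542.
Try y = 0.579 m: A R^(2/3) = 0.8556 — too small.
Try y = 0.966 m: A R^(2/3) = 2.681 — too large.
Try y = 0.757 m: A R^(2/3) = 1.543 — ≈ 1.542.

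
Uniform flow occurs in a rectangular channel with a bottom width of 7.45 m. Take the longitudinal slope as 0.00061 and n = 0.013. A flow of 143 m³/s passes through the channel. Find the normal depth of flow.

Manning's equation rearranged: A R^(2/3) = nQ / (1·√S) = 0.013 × 143 / (√0.00061) = 75.27.
Trying y = 4.44 m: A R^(2/3) = 52.96 — too small.
Trying y = 5.84 m: A R^(2/3) = 75.24 — matches.

y_n = 5.84 m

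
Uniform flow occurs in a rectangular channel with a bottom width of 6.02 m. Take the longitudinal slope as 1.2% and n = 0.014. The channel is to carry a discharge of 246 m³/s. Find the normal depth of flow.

y_n = 3.72 m

Manning's equation rearranged: A R^(2/3) = nQ / (1·√S) = 0.014 × 246 / (√0.012) = 31.44.
Trying y = 4.69 m: A R^(2/3) = 42.29 — over.
Trying y = 3.32 m: A R^(2/3) = 27.1 — short.
Trying y = 3.72 m: A R^(2/3) = 31.44 — matches.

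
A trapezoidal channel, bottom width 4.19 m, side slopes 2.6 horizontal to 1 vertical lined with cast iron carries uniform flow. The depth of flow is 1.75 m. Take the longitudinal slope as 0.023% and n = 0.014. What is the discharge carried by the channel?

Q = 17.6 m³/s

With bottom width b = 4.19 m and side slope z = 2.6: A = (b + zy)y = (4.19 + 2.6×1.75)×1.75 = 15.29 m²; P = b + 2y√(1+z²) = 4.19 + 2×1.75×2.786 = 13.94 m.
Hydraulic radius R = A/P = 15.29/13.94 = 1.097 m.
Manning's equation: Q = (1/n) A R^(2/3) S^(1/2) = (1/0.014) × 15.29 × 1.097^(2/3) × 0.00023^(1/2) = 17.6 m³/s.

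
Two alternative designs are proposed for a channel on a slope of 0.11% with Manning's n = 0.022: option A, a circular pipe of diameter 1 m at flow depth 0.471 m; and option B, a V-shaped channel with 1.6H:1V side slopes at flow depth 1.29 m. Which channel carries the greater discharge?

Channel A: For a circular section of diameter D = 1 m at depth y = 0.471 m, the central angle is θ = 2 arccos(1 − 2y/D) = 3.026 rad. Then A = (D²/8)(θ − sin θ) = 0.3637 m² and P = Dθ/2 = 1.513 m. Hydraulic radius R = A/P = 0.3637/1.513 = 0.2404 m. Q_A = (1/0.022)·0.3637·0.2404^(2/3)·√0.0011 = 0.212 m³/s.
Channel B: For a triangular section with side slope z = 1.6: A = zy² = 1.6×1.29² = 2.663 m²; P = 2y√(1+z²) = 2×1.29×1.887 = 4.868 m. Hydraulic radius R = A/P = 2.663/4.868 = 0.547 m. Q_B = (1/0.022)·2.663·0.547^(2/3)·√0.0011 = 2.685 m³/s.
Q_A = 0.212 m³/s vs Q_B = 2.685 m³/s, so channel B carries more.

channel B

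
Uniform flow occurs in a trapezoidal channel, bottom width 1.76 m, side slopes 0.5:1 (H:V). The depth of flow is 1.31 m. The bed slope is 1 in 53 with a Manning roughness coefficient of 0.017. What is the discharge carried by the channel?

With bottom width b = 1.76 m and side slope z = 0.5: A = (b + zy)y = (1.76 + 0.5×1.31)×1.31 = 3.164 m²; P = b + 2y√(1+z²) = 1.76 + 2×1.31×1.118 = 4.689 m.
Hydraulic radius R = A/P = 3.164/4.689 = 0.6747 m.
Manning's equation: Q = (1/n) A R^(2/3) S^(1/2) = (1/0.017) × 3.164 × 0.6747^(2/3) × 0.01887^(1/2) = 19.7 m³/s.

Q = 19.7 m³/s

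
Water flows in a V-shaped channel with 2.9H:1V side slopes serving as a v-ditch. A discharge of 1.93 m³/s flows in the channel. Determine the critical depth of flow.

y_c = 0.618 m

At critical depth, Q² T / (g A³) = 1, i.e. A³/T = Q²/g = 1.93²/9.81 = 0.3797.
Trying y = 0.682 m: A³/T = 0.6204 — over.
Trying y = 0.47 m: A³/T = 0.09644 — short.
Trying y = 0.618 m: A³/T = 0.3791 — matches.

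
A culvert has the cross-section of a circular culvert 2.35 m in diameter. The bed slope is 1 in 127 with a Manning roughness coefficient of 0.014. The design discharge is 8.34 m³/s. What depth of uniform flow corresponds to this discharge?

Manning's equation rearranged: A R^(2/3) = nQ / (1·√S) = 0.014 × 8.34 / (√0.007874) = 1.316.
Try y = 1.3 m: A R^(2/3) = 1.799 — high.
Try y = 0.943 m: A R^(2/3) = 1.031 — low.
Try y = 1.08 m: A R^(2/3) = 1.315 — matches.

y_n = 1.08 m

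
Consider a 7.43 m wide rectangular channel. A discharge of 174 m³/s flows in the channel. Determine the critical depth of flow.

For a rectangular channel, critical depth y_c = (q²/g)^(1/3) where q = Q/b = 174/7.43 = 23.42 m²/s.
So y_c = (23.42²/9.81)^(1/3) = 3.82 m.

y_c = 3.82 m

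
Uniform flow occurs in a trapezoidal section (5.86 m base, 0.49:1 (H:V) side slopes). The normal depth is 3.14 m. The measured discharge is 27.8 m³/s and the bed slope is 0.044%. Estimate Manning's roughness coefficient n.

n = 0.026

With bottom width b = 5.86 m and side slope z = 0.49: A = (b + zy)y = (5.86 + 0.49×3.14)×3.14 = 23.23 m²; P = b + 2y√(1+z²) = 5.86 + 2×3.14×1.114 = 12.85 m.
Hydraulic radius R = A/P = 23.23/12.85 = 1.807 m.
Rearranging Manning's equation: n = (1/Q) A R^(2/3) S^(1/2) = (1/27.8) × 23.23 × 1.807^(2/3) × √0.00044 = 0.026.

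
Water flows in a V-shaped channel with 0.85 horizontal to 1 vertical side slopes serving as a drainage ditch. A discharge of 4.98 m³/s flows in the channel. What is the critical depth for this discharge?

y_c = 1.48 m

At critical depth, Q² T / (g A³) = 1, i.e. A³/T = Q²/g = 4.98²/9.81 = 2.528.
Try y = 1.32 m: A³/T = 1.448 — low.
Try y = 1.88 m: A³/T = 8.484 — high.
Try y = 1.48 m: A³/T = 2.565 — close enough.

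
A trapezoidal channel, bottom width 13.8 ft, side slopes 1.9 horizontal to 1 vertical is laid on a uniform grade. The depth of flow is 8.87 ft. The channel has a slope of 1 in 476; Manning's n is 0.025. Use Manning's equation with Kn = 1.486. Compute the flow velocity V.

V = 8.22 ft/s

With bottom width b = 13.8 ft and side slope z = 1.9: A = (b + zy)y = (13.8 + 1.9×8.87)×8.87 = 271.9 ft²; P = b + 2y√(1+z²) = 13.8 + 2×8.87×2.147 = 51.89 ft.
Hydraulic radius R = A/P = 271.9/51.89 = 5.24 ft.
From Manning's equation, V = (1.486/n) R^(2/3) S^(1/2) = (1.486/0.025) × 5.24^(2/3) × 0.002101^(1/2) = 8.22 ft/s.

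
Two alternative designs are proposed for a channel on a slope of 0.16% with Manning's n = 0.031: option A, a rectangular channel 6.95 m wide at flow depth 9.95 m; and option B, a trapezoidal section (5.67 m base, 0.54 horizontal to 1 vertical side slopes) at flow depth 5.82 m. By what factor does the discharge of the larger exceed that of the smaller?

1.3

Channel A: Flow area A = b·y = 6.95 × 9.95 = 69.15 m². Wetted perimeter P = b + 2y = 6.95 + 2×9.95 = 26.85 m. Hydraulic radius R = A/P = 69.15/26.85 = 2.576 m. Q_A = (1/0.031)·69.15·2.576^(2/3)·√0.0016 = 167.7 m³/s.
Channel B: With bottom width b = 5.67 m and side slope z = 0.54: A = (b + zy)y = (5.67 + 0.54×5.82)×5.82 = 51.29 m²; P = b + 2y√(1+z²) = 5.67 + 2×5.82×1.136 = 18.9 m. Hydraulic radius R = A/P = 51.29/18.9 = 2.714 m. Q_B = (1/0.031)·51.29·2.714^(2/3)·√0.0016 = 128.8 m³/s.
The larger discharge is 167.7 m³/s and the smaller is 128.8 m³/s; the ratio is 1.3.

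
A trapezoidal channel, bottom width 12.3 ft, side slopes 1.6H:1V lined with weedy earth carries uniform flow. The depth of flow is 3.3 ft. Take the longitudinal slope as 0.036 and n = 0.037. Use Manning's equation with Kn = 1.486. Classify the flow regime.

With bottom width b = 12.3 ft and side slope z = 1.6: A = (b + zy)y = (12.3 + 1.6×3.3)×3.3 = 58.01 ft²; P = b + 2y√(1+z²) = 12.3 + 2×3.3×1.887 = 24.75 ft.
Hydraulic radius R = A/P = 58.01/24.75 = 2.344 ft.
V = (1.486/n) R^(2/3) √S = (1.486/0.037) × 2.344^(2/3) × √0.036 = 13.45 ft/s. Hydraulic depth D_h = A/T = 58.01/22.86 = 2.538 ft.
Froude number Fr = V/√(g·D_h) = 13.45/√(32.2×2.538) = 1.49, which is greater than 1, so the flow is supercritical.

supercritical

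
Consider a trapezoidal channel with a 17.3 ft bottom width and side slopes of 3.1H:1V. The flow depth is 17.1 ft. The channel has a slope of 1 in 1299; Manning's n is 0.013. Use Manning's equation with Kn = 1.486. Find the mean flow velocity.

V = 14.1 ft/s

With bottom width b = 17.3 ft and side slope z = 3.1: A = (b + zy)y = (17.3 + 3.1×17.1)×17.1 = 1202 ft²; P = b + 2y√(1+z²) = 17.3 + 2×17.1×3.257 = 128.7 ft.
Hydraulic radius R = A/P = 1202/128.7 = 9.342 ft.
From Manning's equation, V = (1.486/n) R^(2/3) S^(1/2) = (1.486/0.013) × 9.342^(2/3) × 0.0007698^(1/2) = 14.1 ft/s.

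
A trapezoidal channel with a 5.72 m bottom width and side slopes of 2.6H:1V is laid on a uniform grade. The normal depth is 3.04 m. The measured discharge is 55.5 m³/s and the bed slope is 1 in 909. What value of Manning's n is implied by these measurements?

n = 0.037

With bottom width b = 5.72 m and side slope z = 2.6: A = (b + zy)y = (5.72 + 2.6×3.04)×3.04 = 41.42 m²; P = b + 2y√(1+z²) = 5.72 + 2×3.04×2.786 = 22.66 m.
Hydraulic radius R = A/P = 41.42/22.66 = 1.828 m.
Rearranging Manning's equation: n = (1/Q) A R^(2/3) S^(1/2) = (1/55.5) × 41.42 × 1.828^(2/3) × √0.0011 = 0.037.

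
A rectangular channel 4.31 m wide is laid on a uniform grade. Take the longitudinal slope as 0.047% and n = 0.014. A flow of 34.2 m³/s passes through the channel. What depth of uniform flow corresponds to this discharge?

Manning's equation rearranged: A R^(2/3) = nQ / (1·√S) = 0.014 × 34.2 / (√0.00047) = 22.09.
Trying y = 3.51 m: A R^(2/3) = 18.34 — too small.
Trying y = 5.03 m: A R^(2/3) = 28.52 — too large.
Trying y = 4.08 m: A R^(2/3) = 22.11 — close enough.

y_n = 4.08 m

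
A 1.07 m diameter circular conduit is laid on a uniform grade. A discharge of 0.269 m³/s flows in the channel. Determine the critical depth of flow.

At critical depth, Q² T / (g A³) = 1, i.e. A³/T = Q²/g = 0.269²/9.81 = 0.007376.
Trying y = 0.362 m: A³/T = 0.01896 — over.
Trying y = 0.223 m: A³/T = 0.002881 — short.
Trying y = 0.284 m: A³/T = 0.007402 — close enough.

y_c = 0.284 m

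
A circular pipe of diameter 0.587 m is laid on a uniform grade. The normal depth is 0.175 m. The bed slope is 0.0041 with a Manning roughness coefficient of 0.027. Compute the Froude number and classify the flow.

For a circular section of diameter D = 0.587 m at depth y = 0.175 m, the central angle is θ = 2 arccos(1 − 2y/D) = 2.31 rad. Then A = (D²/8)(θ − sin θ) = 0.06769 m² and P = Dθ/2 = 0.6781 m.
Hydraulic radius R = A/P = 0.06769/0.6781 = 0.09983 m.
V = (1/n) R^(2/3) √S = (1/0.027) × 0.09983^(2/3) × √0.0041 = 0.5103 m/s. Hydraulic depth D_h = A/T = 0.06769/0.537 = 0.126 m.
Froude number Fr = V/√(g·D_h) = 0.5103/√(9.81×0.126) = 0.459, which is less than 1, so the flow is subcritical.

subcritical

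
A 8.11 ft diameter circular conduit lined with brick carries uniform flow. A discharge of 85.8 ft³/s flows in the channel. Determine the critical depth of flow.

At critical depth, Q² T / (g A³) = 1, i.e. A³/T = Q²/g = 85.8²/32.2 = 228.6.
Trying y = 1.91 ft: A³/T = 116.2 — low.
Trying y = 2.49 ft: A³/T = 325.9 — high.
Trying y = 2.27 ft: A³/T = 227.6 — ≈ 228.6.

y_c = 2.27 ft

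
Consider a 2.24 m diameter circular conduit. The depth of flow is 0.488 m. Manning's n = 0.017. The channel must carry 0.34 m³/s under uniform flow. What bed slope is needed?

For a circular section of diameter D = 2.24 m at depth y = 0.488 m, the central angle is θ = 2 arccos(1 − 2y/D) = 1.942 rad. Then A = (D²/8)(θ − sin θ) = 0.6339 m² and P = Dθ/2 = 2.176 m.
Hydraulic radius R = A/P = 0.6339/2.176 = 0.2914 m.
From Manning's equation, S = [nQ / (1 A R^(2/3))]² = [0.017 × 0.34 / (1 × 0.6339 × 0.2914^(2/3))]² = 0.00043.

S = 0.00043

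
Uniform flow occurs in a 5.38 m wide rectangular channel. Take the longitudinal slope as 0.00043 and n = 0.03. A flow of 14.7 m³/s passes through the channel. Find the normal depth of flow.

y_n = 3.1 m

Manning's equation rearranged: A R^(2/3) = nQ / (1·√S) = 0.03 × 14.7 / (√0.00043) = 21.27.
Try y = 2.22 m: A R^(2/3) = 13.61 — low.
Try y = 3.93 m: A R^(2/3) = 28.89 — high.
Try y = 3.1 m: A R^(2/3) = 21.27 — ≈ 21.27.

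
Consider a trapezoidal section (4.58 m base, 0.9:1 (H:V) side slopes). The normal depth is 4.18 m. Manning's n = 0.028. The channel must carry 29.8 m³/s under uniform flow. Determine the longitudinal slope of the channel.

With bottom width b = 4.58 m and side slope z = 0.9: A = (b + zy)y = (4.58 + 0.9×4.18)×4.18 = 34.87 m²; P = b + 2y√(1+z²) = 4.58 + 2×4.18×1.345 = 15.83 m.
Hydraulic radius R = A/P = 34.87/15.83 = 2.203 m.
From Manning's equation, S = [nQ / (1 A R^(2/3))]² = [0.028 × 29.8 / (1 × 34.87 × 2.203^(2/3))]² = 0.0002.

S = 0.0002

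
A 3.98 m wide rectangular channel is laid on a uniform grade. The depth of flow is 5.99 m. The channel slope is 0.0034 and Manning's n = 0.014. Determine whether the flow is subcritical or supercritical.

subcritical

Flow area A = b·y = 3.98 × 5.99 = 23.84 m². Wetted perimeter P = b + 2y = 3.98 + 2×5.99 = 15.96 m.
Hydraulic radius R = A/P = 23.84/15.96 = 1.494 m.
V = (1/n) R^(2/3) √S = (1/0.014) × 1.494^(2/3) × √0.0034 = 5.442 m/s. Hydraulic depth D_h = A/T = 23.84/3.98 = 5.99 m.
Froude number Fr = V/√(g·D_h) = 5.442/√(9.81×5.99) = 0.71, which is less than 1, so the flow is subcritical.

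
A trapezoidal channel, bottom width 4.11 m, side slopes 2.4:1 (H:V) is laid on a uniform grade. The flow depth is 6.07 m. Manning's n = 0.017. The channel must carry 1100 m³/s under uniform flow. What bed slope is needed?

With bottom width b = 4.11 m and side slope z = 2.4: A = (b + zy)y = (4.11 + 2.4×6.07)×6.07 = 113.4 m²; P = b + 2y√(1+z²) = 4.11 + 2×6.07×2.6 = 35.67 m.
Hydraulic radius R = A/P = 113.4/35.67 = 3.178 m.
From Manning's equation, S = [nQ / (1 A R^(2/3))]² = [0.017 × 1100 / (1 × 113.4 × 3.178^(2/3))]² = 0.00582.

S = 0.00582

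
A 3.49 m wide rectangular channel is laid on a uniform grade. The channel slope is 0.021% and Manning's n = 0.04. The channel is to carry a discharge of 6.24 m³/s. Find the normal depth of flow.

y_n = 4.28 m

Manning's equation rearranged: A R^(2/3) = nQ / (1·√S) = 0.04 × 6.24 / (√0.00021) = 17.22.
Try y = 2.98 m: A R^(2/3) = 11.09 — short.
Try y = 5.09 m: A R^(2/3) = 21.15 — over.
Try y = 4.28 m: A R^(2/3) = 17.24 — ≈ 17.22.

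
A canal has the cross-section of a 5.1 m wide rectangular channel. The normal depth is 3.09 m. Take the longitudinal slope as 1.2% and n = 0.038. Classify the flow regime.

Flow area A = b·y = 5.1 × 3.09 = 15.76 m². Wetted perimeter P = b + 2y = 5.1 + 2×3.09 = 11.28 m.
Hydraulic radius R = A/P = 15.76/11.28 = 1.397 m.
V = (1/n) R^(2/3) √S = (1/0.038) × 1.397^(2/3) × √0.012 = 3.603 m/s. Hydraulic depth D_h = A/T = 15.76/5.1 = 3.09 m.
Froude number Fr = V/√(g·D_h) = 3.603/√(9.81×3.09) = 0.654, which is less than 1, so the flow is subcritical.

subcritical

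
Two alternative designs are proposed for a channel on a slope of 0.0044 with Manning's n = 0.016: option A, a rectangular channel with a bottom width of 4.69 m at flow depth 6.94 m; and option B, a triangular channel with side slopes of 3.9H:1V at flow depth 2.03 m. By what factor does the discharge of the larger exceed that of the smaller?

2.98

Channel A: Flow area A = b·y = 4.69 × 6.94 = 32.55 m². Wetted perimeter P = b + 2y = 4.69 + 2×6.94 = 18.57 m. Hydraulic radius R = A/P = 32.55/18.57 = 1.753 m. Q_A = (1/0.016)·32.55·1.753^(2/3)·√0.0044 = 196.2 m³/s.
Channel B: For a triangular section with side slope z = 3.9: A = zy² = 3.9×2.03² = 16.07 m²; P = 2y√(1+z²) = 2×2.03×4.026 = 16.35 m. Hydraulic radius R = A/P = 16.07/16.35 = 0.9832 m. Q_B = (1/0.016)·16.07·0.9832^(2/3)·√0.0044 = 65.88 m³/s.
The larger discharge is 196.2 m³/s and the smaller is 65.88 m³/s; the ratio is 2.98.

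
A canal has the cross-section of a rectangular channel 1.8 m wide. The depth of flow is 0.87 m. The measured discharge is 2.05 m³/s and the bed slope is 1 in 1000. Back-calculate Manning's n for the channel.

n = 0.014

Flow area A = b·y = 1.8 × 0.87 = 1.566 m². Wetted perimeter P = b + 2y = 1.8 + 2×0.87 = 3.54 m.
Hydraulic radius R = A/P = 1.566/3.54 = 0.4424 m.
Rearranging Manning's equation: n = (1/Q) A R^(2/3) S^(1/2) = (1/2.05) × 1.566 × 0.4424^(2/3) × √0.001 = 0.014.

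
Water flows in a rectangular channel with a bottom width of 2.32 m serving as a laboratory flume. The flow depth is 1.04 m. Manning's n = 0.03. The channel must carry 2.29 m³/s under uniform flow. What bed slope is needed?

S = 0.00181

Flow area A = b·y = 2.32 × 1.04 = 2.413 m². Wetted perimeter P = b + 2y = 2.32 + 2×1.04 = 4.4 m.
Hydraulic radius R = A/P = 2.413/4.4 = 0.5484 m.
From Manning's equation, S = [nQ / (1 A R^(2/3))]² = [0.03 × 2.29 / (1 × 2.413 × 0.5484^(2/3))]² = 0.00181.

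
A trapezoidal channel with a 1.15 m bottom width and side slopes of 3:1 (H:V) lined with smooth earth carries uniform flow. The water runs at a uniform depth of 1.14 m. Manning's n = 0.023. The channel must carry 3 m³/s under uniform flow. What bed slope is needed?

S = 0.00033

With bottom width b = 1.15 m and side slope z = 3: A = (b + zy)y = (1.15 + 3×1.14)×1.14 = 5.21 m²; P = b + 2y√(1+z²) = 1.15 + 2×1.14×3.162 = 8.36 m.
Hydraulic radius R = A/P = 5.21/8.36 = 0.6232 m.
From Manning's equation, S = [nQ / (1 A R^(2/3))]² = [0.023 × 3 / (1 × 5.21 × 0.6232^(2/3))]² = 0.00033.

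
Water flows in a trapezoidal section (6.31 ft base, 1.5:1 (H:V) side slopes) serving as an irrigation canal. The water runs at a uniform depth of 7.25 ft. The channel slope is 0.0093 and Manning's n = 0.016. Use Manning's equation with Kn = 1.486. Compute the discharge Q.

Q = 2740 ft³/s

With bottom width b = 6.31 ft and side slope z = 1.5: A = (b + zy)y = (6.31 + 1.5×7.25)×7.25 = 124.6 ft²; P = b + 2y√(1+z²) = 6.31 + 2×7.25×1.803 = 32.45 ft.
Hydraulic radius R = A/P = 124.6/32.45 = 3.839 ft.
Manning's equation: Q = (1.486/n) A R^(2/3) S^(1/2) = (1.486/0.016) × 124.6 × 3.839^(2/3) × 0.0093^(1/2) = 2740 ft³/s.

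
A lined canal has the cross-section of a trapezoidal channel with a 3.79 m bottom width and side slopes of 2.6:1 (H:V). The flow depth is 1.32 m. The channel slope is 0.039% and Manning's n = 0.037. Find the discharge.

With bottom width b = 3.79 m and side slope z = 2.6: A = (b + zy)y = (3.79 + 2.6×1.32)×1.32 = 9.533 m²; P = b + 2y√(1+z²) = 3.79 + 2×1.32×2.786 = 11.14 m.
Hydraulic radius R = A/P = 9.533/11.14 = 0.8554 m.
Manning's equation: Q = (1/n) A R^(2/3) S^(1/2) = (1/0.037) × 9.533 × 0.8554^(2/3) × 0.00039^(1/2) = 4.59 m³/s.

Q = 4.59 m³/s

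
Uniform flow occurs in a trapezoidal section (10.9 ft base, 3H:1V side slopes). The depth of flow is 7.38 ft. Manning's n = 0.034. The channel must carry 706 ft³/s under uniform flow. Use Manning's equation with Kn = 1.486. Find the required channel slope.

S = 0.000641

With bottom width b = 10.9 ft and side slope z = 3: A = (b + zy)y = (10.9 + 3×7.38)×7.38 = 243.8 ft²; P = b + 2y√(1+z²) = 10.9 + 2×7.38×3.162 = 57.58 ft.
Hydraulic radius R = A/P = 243.8/57.58 = 4.235 ft.
From Manning's equation, S = [nQ / (1.486 A R^(2/3))]² = [0.034 × 706 / (1.486 × 243.8 × 4.235^(2/3))]² = 0.000641.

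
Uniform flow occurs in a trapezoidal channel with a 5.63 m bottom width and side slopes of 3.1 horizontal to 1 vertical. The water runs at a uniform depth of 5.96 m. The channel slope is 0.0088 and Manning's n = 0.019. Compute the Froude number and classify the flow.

With bottom width b = 5.63 m and side slope z = 3.1: A = (b + zy)y = (5.63 + 3.1×5.96)×5.96 = 143.7 m²; P = b + 2y√(1+z²) = 5.63 + 2×5.96×3.257 = 44.46 m.
Hydraulic radius R = A/P = 143.7/44.46 = 3.232 m.
V = (1/n) R^(2/3) √S = (1/0.019) × 3.232^(2/3) × √0.0088 = 10.79 m/s. Hydraulic depth D_h = A/T = 143.7/42.58 = 3.374 m.
Froude number Fr = V/√(g·D_h) = 10.79/√(9.81×3.374) = 1.88, which is greater than 1, so the flow is supercritical.

supercritical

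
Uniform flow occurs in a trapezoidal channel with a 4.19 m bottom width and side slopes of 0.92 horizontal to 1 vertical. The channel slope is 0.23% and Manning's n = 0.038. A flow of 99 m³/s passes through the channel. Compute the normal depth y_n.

Manning's equation rearranged: A R^(2/3) = nQ / (1·√S) = 0.038 × 99 / (√0.0023) = 78.44.
Trying y = 3.96 m: A R^(2/3) = 50.46 — short.
Trying y = 6.27 m: A R^(2/3) = 128.2 — over.
Trying y = 4.94 m: A R^(2/3) = 78.41 — matches.

y_n = 4.94 m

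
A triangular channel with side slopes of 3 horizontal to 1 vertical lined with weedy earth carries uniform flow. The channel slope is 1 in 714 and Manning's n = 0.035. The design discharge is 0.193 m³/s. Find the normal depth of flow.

y_n = 0.42 m

Manning's equation rearranged: A R^(2/3) = nQ / (1·√S) = 0.035 × 0.193 / (√0.001401) = 0.1805.
Trying y = 0.298 m: A R^(2/3) = 0.07229 — too small.
Trying y = 0.527 m: A R^(2/3) = 0.3306 — too large.
Trying y = 0.42 m: A R^(2/3) = 0.1805 — ≈ 0.1805.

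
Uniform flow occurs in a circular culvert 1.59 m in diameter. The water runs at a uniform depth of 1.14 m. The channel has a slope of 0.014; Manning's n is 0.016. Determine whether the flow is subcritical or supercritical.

For a circular section of diameter D = 1.59 m at depth y = 1.14 m, the central angle is θ = 2 arccos(1 − 2y/D) = 4.039 rad. Then A = (D²/8)(θ − sin θ) = 1.524 m² and P = Dθ/2 = 3.211 m.
Hydraulic radius R = A/P = 1.524/3.211 = 0.4744 m.
V = (1/n) R^(2/3) √S = (1/0.016) × 0.4744^(2/3) × √0.014 = 4.499 m/s. Hydraulic depth D_h = A/T = 1.524/1.432 = 1.064 m.
Froude number Fr = V/√(g·D_h) = 4.499/√(9.81×1.064) = 1.39, which is greater than 1, so the flow is supercritical.

supercritical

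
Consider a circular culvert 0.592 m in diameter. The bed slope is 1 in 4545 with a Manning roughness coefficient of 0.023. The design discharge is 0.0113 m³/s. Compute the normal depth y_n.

y_n = 0.192 m

Manning's equation rearranged: A R^(2/3) = nQ / (1·√S) = 0.023 × 0.0113 / (√0.00022) = 0.01752.
Try y = 0.132 m: A R^(2/3) = 0.008397 — too small.
Try y = 0.209 m: A R^(2/3) = 0.02058 — too large.
Try y = 0.192 m: A R^(2/3) = 0.01752 — ≈ 0.01752.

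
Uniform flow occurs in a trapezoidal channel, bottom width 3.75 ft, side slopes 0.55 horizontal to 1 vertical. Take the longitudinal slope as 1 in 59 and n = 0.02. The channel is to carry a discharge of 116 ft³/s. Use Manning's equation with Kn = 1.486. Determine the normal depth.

Manning's equation rearranged: A R^(2/3) = nQ / (1.486·√S) = 0.02 × 116 / (1.486 × √0.01695) = 11.99.
At y = 1.63 ft: A R^(2/3) = 7.643 — short.
At y = 2.6 ft: A R^(2/3) = 16.78 — over.
At y = 2.13 ft: A R^(2/3) = 11.95 — ≈ 11.99.

y_n = 2.13 ft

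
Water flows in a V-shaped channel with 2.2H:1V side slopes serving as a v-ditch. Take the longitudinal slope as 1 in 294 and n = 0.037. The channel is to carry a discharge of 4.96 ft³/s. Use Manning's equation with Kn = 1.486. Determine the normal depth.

y_n = 1.2 ft

Manning's equation rearranged: A R^(2/3) = nQ / (1.486·√S) = 0.037 × 4.96 / (1.486 × √0.003401) = 2.118.
Try y = 1.08 ft: A R^(2/3) = 1.598 — too small.
Try y = 1.36 ft: A R^(2/3) = 2.956 — too large.
Try y = 1.2 ft: A R^(2/3) = 2.117 — close enough.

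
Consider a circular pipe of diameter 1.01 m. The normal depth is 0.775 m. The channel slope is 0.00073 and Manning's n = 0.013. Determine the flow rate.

For a circular section of diameter D = 1.01 m at depth y = 0.775 m, the central angle is θ = 2 arccos(1 − 2y/D) = 4.27 rad. Then A = (D²/8)(θ − sin θ) = 0.6597 m² and P = Dθ/2 = 2.156 m.
Hydraulic radius R = A/P = 0.6597/2.156 = 0.3059 m.
Manning's equation: Q = (1/n) A R^(2/3) S^(1/2) = (1/0.013) × 0.6597 × 0.3059^(2/3) × 0.00073^(1/2) = 0.622 m³/s.

Q = 0.622 m³/s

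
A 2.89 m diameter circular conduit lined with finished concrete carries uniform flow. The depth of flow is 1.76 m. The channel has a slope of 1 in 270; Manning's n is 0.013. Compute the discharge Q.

For a circular section of diameter D = 2.89 m at depth y = 1.76 m, the central angle is θ = 2 arccos(1 − 2y/D) = 3.581 rad. Then A = (D²/8)(θ − sin θ) = 4.183 m² and P = Dθ/2 = 5.175 m.
Hydraulic radius R = A/P = 4.183/5.175 = 0.8083 m.
Manning's equation: Q = (1/n) A R^(2/3) S^(1/2) = (1/0.013) × 4.183 × 0.8083^(2/3) × 0.003704^(1/2) = 17 m³/s.

Q = 17 m³/s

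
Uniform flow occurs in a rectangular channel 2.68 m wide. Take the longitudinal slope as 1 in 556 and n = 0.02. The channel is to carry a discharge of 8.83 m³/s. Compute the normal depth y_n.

Manning's equation rearranged: A R^(2/3) = nQ / (1·√S) = 0.02 × 8.83 / (√0.001799) = 4.164.
Try y = 1.52 m: A R^(2/3) = 3.249 — low.
Try y = 2.07 m: A R^(2/3) = 4.834 — high.
Try y = 1.84 m: A R^(2/3) = 4.162 — ≈ 4.164.

y_n = 1.84 m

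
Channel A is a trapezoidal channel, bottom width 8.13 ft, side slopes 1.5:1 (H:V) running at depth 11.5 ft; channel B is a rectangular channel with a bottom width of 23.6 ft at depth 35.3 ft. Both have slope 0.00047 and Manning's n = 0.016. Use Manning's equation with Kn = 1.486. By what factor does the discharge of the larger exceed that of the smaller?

3.74

Channel A: With bottom width b = 8.13 ft and side slope z = 1.5: A = (b + zy)y = (8.13 + 1.5×11.5)×11.5 = 291.9 ft²; P = b + 2y√(1+z²) = 8.13 + 2×11.5×1.803 = 49.59 ft. Hydraulic radius R = A/P = 291.9/49.59 = 5.885 ft. Q_A = (1.486/0.016)·291.9·5.885^(2/3)·√0.00047 = 1916 ft³/s.
Channel B: Flow area A = b·y = 23.6 × 35.3 = 833.1 ft². Wetted perimeter P = b + 2y = 23.6 + 2×35.3 = 94.2 ft. Hydraulic radius R = A/P = 833.1/94.2 = 8.844 ft. Q_B = (1.486/0.016)·833.1·8.844^(2/3)·√0.00047 = 7173 ft³/s.
The larger discharge is 7173 ft³/s and the smaller is 1916 ft³/s; the ratio is 3.74.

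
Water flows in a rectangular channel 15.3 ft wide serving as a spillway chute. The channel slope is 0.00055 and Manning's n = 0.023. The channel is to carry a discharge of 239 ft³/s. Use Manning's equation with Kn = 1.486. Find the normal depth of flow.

Manning's equation rearranged: A R^(2/3) = nQ / (1.486·√S) = 0.023 × 239 / (1.486 × √0.00055) = 157.7.
Trying y = 6.1 ft: A R^(2/3) = 210.8 — over.
Trying y = 4.29 ft: A R^(2/3) = 128.8 — short.
Trying y = 4.95 ft: A R^(2/3) = 157.7 — matches.

y_n = 4.95 ft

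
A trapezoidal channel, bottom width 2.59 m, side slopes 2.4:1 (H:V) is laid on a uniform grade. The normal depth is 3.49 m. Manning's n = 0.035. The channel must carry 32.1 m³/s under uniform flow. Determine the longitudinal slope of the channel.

With bottom width b = 2.59 m and side slope z = 2.4: A = (b + zy)y = (2.59 + 2.4×3.49)×3.49 = 38.27 m²; P = b + 2y√(1+z²) = 2.59 + 2×3.49×2.6 = 20.74 m.
Hydraulic radius R = A/P = 38.27/20.74 = 1.845 m.
From Manning's equation, S = [nQ / (1 A R^(2/3))]² = [0.035 × 32.1 / (1 × 38.27 × 1.845^(2/3))]² = 0.000381.

S = 0.000381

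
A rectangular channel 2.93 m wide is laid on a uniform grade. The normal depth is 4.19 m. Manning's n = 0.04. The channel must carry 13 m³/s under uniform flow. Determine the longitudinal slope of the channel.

Flow area A = b·y = 2.93 × 4.19 = 12.28 m². Wetted perimeter P = b + 2y = 2.93 + 2×4.19 = 11.31 m.
Hydraulic radius R = A/P = 12.28/11.31 = 1.085 m.
From Manning's equation, S = [nQ / (1 A R^(2/3))]² = [0.04 × 13 / (1 × 12.28 × 1.085^(2/3))]² = 0.00161.

S = 0.00161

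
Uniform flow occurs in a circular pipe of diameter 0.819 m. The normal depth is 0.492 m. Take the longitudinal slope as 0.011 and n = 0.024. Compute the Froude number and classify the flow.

For a circular section of diameter D = 0.819 m at depth y = 0.492 m, the central angle is θ = 2 arccos(1 − 2y/D) = 3.547 rad. Then A = (D²/8)(θ − sin θ) = 0.3305 m² and P = Dθ/2 = 1.453 m.
Hydraulic radius R = A/P = 0.3305/1.453 = 0.2275 m.
V = (1/n) R^(2/3) √S = (1/0.024) × 0.2275^(2/3) × √0.011 = 1.629 m/s. Hydraulic depth D_h = A/T = 0.3305/0.8022 = 0.412 m.
Froude number Fr = V/√(g·D_h) = 1.629/√(9.81×0.412) = 0.81, which is less than 1, so the flow is subcritical.

subcritical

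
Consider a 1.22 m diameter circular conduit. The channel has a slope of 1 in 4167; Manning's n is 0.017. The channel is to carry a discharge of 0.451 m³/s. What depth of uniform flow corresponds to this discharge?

y_n = 0.935 m

Manning's equation rearranged: A R^(2/3) = nQ / (1·√S) = 0.017 × 0.451 / (√0.00024) = 0.4949.
At y = 1.05 m: A R^(2/3) = 0.5507 — over.
At y = 0.935 m: A R^(2/3) = 0.495 — ≈ 0.4949.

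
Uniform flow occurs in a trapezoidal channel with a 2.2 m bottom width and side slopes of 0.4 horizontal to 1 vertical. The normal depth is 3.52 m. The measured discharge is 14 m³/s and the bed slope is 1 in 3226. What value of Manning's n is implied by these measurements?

n = 0.019

With bottom width b = 2.2 m and side slope z = 0.4: A = (b + zy)y = (2.2 + 0.4×3.52)×3.52 = 12.7 m²; P = b + 2y√(1+z²) = 2.2 + 2×3.52×1.077 = 9.782 m.
Hydraulic radius R = A/P = 12.7/9.782 = 1.298 m.
Rearranging Manning's equation: n = (1/Q) A R^(2/3) S^(1/2) = (1/14) × 12.7 × 1.298^(2/3) × √0.00031 = 0.019.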